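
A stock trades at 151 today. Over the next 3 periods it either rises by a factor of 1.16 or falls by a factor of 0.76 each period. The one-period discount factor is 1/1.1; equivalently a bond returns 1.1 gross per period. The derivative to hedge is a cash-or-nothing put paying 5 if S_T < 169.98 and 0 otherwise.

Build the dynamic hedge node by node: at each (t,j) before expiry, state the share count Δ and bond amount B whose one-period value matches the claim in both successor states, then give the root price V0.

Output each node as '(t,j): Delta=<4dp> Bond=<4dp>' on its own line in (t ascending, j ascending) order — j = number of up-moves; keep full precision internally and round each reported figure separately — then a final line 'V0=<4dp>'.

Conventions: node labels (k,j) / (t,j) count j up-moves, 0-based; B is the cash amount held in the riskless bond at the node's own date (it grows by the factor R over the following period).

Risk-neutral probability p* = (R−d)/(u−d) = (1.1−0.76)/(1.16−0.76) = 0.8500.
At maturity the claim pays: V(3,0)=5.0000, V(3,1)=5.0000, V(3,2)=5.0000, V(3,3)=0.0000
(2,0): S=87.2176. Δ = (V_up−V_dn)/(S_up−S_dn) = (5.0000−5.0000)/(101.1724−66.2854) = 0.0000. V = [p*·5.0000 + (1−p*)·5.0000]/1.1 = 4.5455. B = V − Δ·S = 4.5455.
(2,1): S=133.1216. Δ = (V_up−V_dn)/(S_up−S_dn) = (5.0000−5.0000)/(154.4211−101.1724) = 0.0000. V = [p*·5.0000 + (1−p*)·5.0000]/1.1 = 4.5455. B = V − Δ·S = 4.5455.
(2,2): S=203.1856. Δ = (V_up−V_dn)/(S_up−S_dn) = (0.0000−5.0000)/(235.6953−154.4211) = -0.0615. V = [p*·0.0000 + (1−p*)·5.0000]/1.1 = 0.6818. B = V − Δ·S = 13.1818.
(1,0): S=114.7600. Δ = (V_up−V_dn)/(S_up−S_dn) = (4.5455−4.5455)/(133.1216−87.2176) = 0.0000. V = [p*·4.5455 + (1−p*)·4.5455]/1.1 = 4.1322. B = V − Δ·S = 4.1322.
(1,1): S=175.1600. Δ = (V_up−V_dn)/(S_up−S_dn) = (0.6818−4.5455)/(203.1856−133.1216) = -0.0551. V = [p*·0.6818 + (1−p*)·4.5455]/1.1 = 1.1467. B = V − Δ·S = 10.8058.
(0,0): S=151.0000. Δ = (V_up−V_dn)/(S_up−S_dn) = (1.1467−4.1322)/(175.1600−114.7600) = -0.0494. V = [p*·1.1467 + (1−p*)·4.1322]/1.1 = 1.4496. B = V − Δ·S = 8.9134.
Sanity check at the root: Δ(0,0)·S0 + B(0,0) reproduces V0 = 1.4496.

(0,0): Delta=-0.0494 Bond=8.9134
(1,0): Delta=0.0000 Bond=4.1322
(1,1): Delta=-0.0551 Bond=10.8058
(2,0): Delta=0.0000 Bond=4.5455
(2,1): Delta=0.0000 Bond=4.5455
(2,2): Delta=-0.0615 Bond=13.1818
V0=1.4496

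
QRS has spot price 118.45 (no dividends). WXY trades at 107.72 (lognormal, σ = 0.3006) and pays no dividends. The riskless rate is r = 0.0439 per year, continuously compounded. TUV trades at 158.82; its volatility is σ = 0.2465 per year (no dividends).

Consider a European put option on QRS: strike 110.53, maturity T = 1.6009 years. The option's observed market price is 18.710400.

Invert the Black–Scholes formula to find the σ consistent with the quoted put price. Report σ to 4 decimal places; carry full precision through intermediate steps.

At σ = 0.4670 the Black–Scholes value reproduces the quote:
σ√T = 0.467·√1.6009 = 0.590880
d₁ = (ln(S/K) + (r+σ²/2)T) / (σ√T) = (ln(118.45/110.53) + (0.0439+0.467²/2)·1.6009) / 0.590880 = (0.069204 + 0.244849) / 0.590880 = 0.531501
d₂ = d₁ − σ√T = 0.531501 − 0.590880 = -0.059379
e^{−rT} = 0.932133
N(−d₁) = 0.297536,  N(−d₂) = 0.523675
V = K·e^{−rT}·N(−d₂) − S·N(−d₁) = 53.953538 − 35.243138 = 18.710400 (equal to the quote); since ∂V/∂σ > 0 for all σ, the implied volatility is unique

sigma = 0.4670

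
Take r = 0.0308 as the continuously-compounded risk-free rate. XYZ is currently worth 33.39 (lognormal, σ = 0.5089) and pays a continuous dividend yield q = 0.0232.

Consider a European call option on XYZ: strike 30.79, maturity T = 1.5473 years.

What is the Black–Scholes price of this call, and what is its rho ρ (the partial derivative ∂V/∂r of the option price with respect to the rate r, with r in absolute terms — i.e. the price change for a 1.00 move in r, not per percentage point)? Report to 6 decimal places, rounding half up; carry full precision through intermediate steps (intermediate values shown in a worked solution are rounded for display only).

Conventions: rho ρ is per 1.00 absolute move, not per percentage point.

σ√T = 0.5089·√1.5473 = 0.633023
d₁ = (ln(S/K) + (r−q+σ²/2)T) / (σ√T) = (ln(33.39/30.79) + (0.0308−0.0232+0.5089²/2)·1.5473) / 0.633023 = (0.081066 + 0.212119) / 0.633023 = 0.463151
d₂ = d₁ − σ√T = 0.463151 − 0.633023 = -0.169873
e^{−rT} = 0.953461
e^{−qT} = 0.964739
N(d₁) = 0.678372,  N(d₂) = 0.432555
Call price V = S·e^{−qT}·N(d₁) − K·e^{−rT}·N(d₂) = 21.852152 − 12.698549 = 9.153603
ρ = K·T·e^{−rT}·N(d₂) = 19.648465

price = 9.153603
ρ = 19.648465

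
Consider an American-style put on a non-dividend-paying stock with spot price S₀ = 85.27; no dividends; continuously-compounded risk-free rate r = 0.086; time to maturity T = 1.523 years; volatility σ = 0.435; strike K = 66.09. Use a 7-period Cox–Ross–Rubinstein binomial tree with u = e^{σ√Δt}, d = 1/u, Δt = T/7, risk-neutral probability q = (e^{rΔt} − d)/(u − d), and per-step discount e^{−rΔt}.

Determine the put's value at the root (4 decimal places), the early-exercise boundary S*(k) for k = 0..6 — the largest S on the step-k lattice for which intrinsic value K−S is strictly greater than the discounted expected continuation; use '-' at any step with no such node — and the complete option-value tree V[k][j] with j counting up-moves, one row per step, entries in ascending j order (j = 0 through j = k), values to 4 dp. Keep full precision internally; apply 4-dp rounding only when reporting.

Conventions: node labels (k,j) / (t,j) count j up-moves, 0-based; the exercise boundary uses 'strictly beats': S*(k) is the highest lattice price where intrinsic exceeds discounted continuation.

Δt=0.21757, u=1.22495, d=0.81636, q=0.49567, disc=e^(-rΔt)=0.98146
k=7 terminal: V=max(K-S,0) → 45.4858 35.1731 19.6987 0.0000 0.0000 0.0000 0.0000 0.0000
k=6: j=0 S=25.2392 intr=40.8508 cont=39.6256 V=40.8508[EX]; j=1 S=37.8718 intr=28.2182 cont=26.9931 V=28.2182[EX]; j=2 S=56.8272 intr=9.2628 cont=9.7505 V=9.7505[hold]; j=3 S=85.2700 intr=0.0000 cont=0.0000 V=0.0000[hold]; j=4 S=127.9488 intr=0.0000 cont=0.0000 V=0.0000[hold]; j=5 S=191.9890 intr=0.0000 cont=0.0000 V=0.0000[hold]; j=6 S=288.0821 intr=0.0000 cont=0.0000 V=0.0000[hold]  S*(6)=37.8718
k=5: j=0 S=30.9169 intr=35.1731 cont=33.9480 V=35.1731[EX]; j=1 S=46.3913 intr=19.6987 cont=18.7108 V=19.6987[EX]; j=2 S=69.6107 intr=0.0000 cont=4.8263 V=4.8263[hold]; j=3 S=104.4519 intr=0.0000 cont=0.0000 V=0.0000[hold]; j=4 S=156.7315 intr=0.0000 cont=0.0000 V=0.0000[hold]; j=5 S=235.1778 intr=0.0000 cont=0.0000 V=0.0000[hold]  S*(5)=46.3913
k=4: j=0 S=37.8718 intr=28.2182 cont=26.9931 V=28.2182[EX]; j=1 S=56.8272 intr=9.2628 cont=12.0984 V=12.0984[hold]; j=2 S=85.2700 intr=0.0000 cont=2.3889 V=2.3889[hold]; j=3 S=127.9488 intr=0.0000 cont=0.0000 V=0.0000[hold]; j=4 S=191.9890 intr=0.0000 cont=0.0000 V=0.0000[hold]  S*(4)=37.8718
k=3: j=0 S=46.3913 intr=19.6987 cont=19.8531 V=19.8531[hold]; j=1 S=69.6107 intr=0.0000 cont=7.1506 V=7.1506[hold]; j=2 S=104.4519 intr=0.0000 cont=1.1825 V=1.1825[hold]; j=3 S=156.7315 intr=0.0000 cont=0.0000 V=0.0000[hold]  S*(3)=-
k=2: j=0 S=56.8272 intr=9.2628 cont=13.3055 V=13.3055[hold]; j=1 S=85.2700 intr=0.0000 cont=4.1146 V=4.1146[hold]; j=2 S=127.9488 intr=0.0000 cont=0.5853 V=0.5853[hold]  S*(2)=-
k=1: j=0 S=69.6107 intr=0.0000 cont=8.5877 V=8.5877[hold]; j=1 S=104.4519 intr=0.0000 cont=2.3214 V=2.3214[hold]  S*(1)=-
k=0: j=0 S=85.2700 intr=0.0000 cont=5.3800 V=5.3800[hold]  S*(0)=-

price = 5.3800
boundary = - - - - 37.8718 46.3913 37.8718
tree:
5.3800
8.5877 2.3214
13.3055 4.1146 0.5853
19.8531 7.1506 1.1825 0.0000
28.2182 12.0984 2.3889 0.0000 0.0000
35.1731 19.6987 4.8263 0.0000 0.0000 0.0000
40.8508 28.2182 9.7505 0.0000 0.0000 0.0000 0.0000
45.4858 35.1731 19.6987 0.0000 0.0000 0.0000 0.0000 0.0000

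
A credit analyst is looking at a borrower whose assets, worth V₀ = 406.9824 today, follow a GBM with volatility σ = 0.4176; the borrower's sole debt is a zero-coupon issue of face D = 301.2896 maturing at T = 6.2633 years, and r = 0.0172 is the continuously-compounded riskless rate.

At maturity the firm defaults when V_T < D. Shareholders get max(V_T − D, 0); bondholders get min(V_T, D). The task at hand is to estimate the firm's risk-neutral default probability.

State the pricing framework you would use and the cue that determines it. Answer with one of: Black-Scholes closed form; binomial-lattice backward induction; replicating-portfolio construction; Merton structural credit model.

framework: Merton structural credit model

Key observation: assets follow a GBM and default happens iff V_T < 301.2896; valuing claims on that split (equity as a call, risky debt as the residual) is the structural model's definition.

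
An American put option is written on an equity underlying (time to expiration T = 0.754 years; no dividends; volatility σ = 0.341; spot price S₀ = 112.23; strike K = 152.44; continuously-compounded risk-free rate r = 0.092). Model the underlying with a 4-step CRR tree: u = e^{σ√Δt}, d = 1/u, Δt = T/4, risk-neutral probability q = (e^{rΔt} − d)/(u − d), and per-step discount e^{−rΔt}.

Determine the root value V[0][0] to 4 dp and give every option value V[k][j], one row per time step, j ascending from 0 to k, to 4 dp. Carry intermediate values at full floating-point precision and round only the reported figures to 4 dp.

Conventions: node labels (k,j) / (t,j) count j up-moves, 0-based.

Δt=0.18850  u=1.15957  d=0.86239  q=0.52192  discount=0.98281
step 4 (expiry): payoffs max(K−S,0) = 90.3647 68.9732 40.2100 1.5349 0.0000
k=3: (k=3,j=0): S=71.9807, K−S=80.4593, hold=77.8384 ⇒ V=80.4593 exercise | (k=3,j=1): S=96.7858, K−S=55.6542, hold=53.0334 ⇒ V=55.6542 exercise | (k=3,j=2): S=130.1387, K−S=22.3013, hold=19.6805 ⇒ V=22.3013 exercise | (k=3,j=3): S=174.9853, K−S=0.0000, hold=0.7212 ⇒ V=0.7212 continue
k=2: (k=2,j=0): S=83.4668, K−S=68.9732, hold=66.3524 ⇒ V=68.9732 exercise | (k=2,j=1): S=112.2300, K−S=40.2100, hold=37.5892 ⇒ V=40.2100 exercise | (k=2,j=2): S=150.9051, K−S=1.5349, hold=10.8485 ⇒ V=10.8485 continue
k=1: (k=1,j=0): S=96.7858, K−S=55.6542, hold=53.0334 ⇒ V=55.6542 exercise | (k=1,j=1): S=130.1387, K−S=22.3013, hold=24.4578 ⇒ V=24.4578 continue
k=0: (k=0,j=0): S=112.2300, K−S=40.2100, hold=38.6954 ⇒ V=40.2100 exercise

price = 40.2100
tree:
40.2100
55.6542 24.4578
68.9732 40.2100 10.8485
80.4593 55.6542 22.3013 0.7212
90.3647 68.9732 40.2100 1.5349 0.0000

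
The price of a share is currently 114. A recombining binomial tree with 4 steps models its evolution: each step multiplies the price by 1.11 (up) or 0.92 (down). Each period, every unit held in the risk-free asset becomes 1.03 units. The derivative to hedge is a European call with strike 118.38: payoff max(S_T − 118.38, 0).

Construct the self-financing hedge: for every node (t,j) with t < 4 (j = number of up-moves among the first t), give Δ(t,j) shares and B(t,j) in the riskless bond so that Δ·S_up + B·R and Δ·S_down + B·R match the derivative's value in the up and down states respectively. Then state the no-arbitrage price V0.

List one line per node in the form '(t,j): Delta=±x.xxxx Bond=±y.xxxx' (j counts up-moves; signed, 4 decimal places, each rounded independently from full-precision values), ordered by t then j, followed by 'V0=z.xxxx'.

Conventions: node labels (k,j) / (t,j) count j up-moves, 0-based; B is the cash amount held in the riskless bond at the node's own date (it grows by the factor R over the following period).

Risk-neutral probability p* = (R−d)/(u−d) = (1.03−0.92)/(1.11−0.92) = 0.5789.
At maturity the claim pays: V(4,0)=0.0000, V(4,1)=0.0000, V(4,2)=0.5048, V(4,3)=25.0571, V(4,4)=54.6800
(3,0): S=88.7704. Δ = (V_up−V_dn)/(S_up−S_dn) = (0.0000−0.0000)/(98.5352−81.6688) = 0.0000. V = [p*·0.0000 + (1−p*)·0.0000]/1.03 = 0.0000. B = V − Δ·S = 0.0000.
(3,1): S=107.1035. Δ = (V_up−V_dn)/(S_up−S_dn) = (0.5048−0.0000)/(118.8848−98.5352) = 0.0248. V = [p*·0.5048 + (1−p*)·0.0000]/1.03 = 0.2838. B = V − Δ·S = -2.3733.
(3,2): S=129.2226. Δ = (V_up−V_dn)/(S_up−S_dn) = (25.0571−0.5048)/(143.4371−118.8848) = 1.0000. V = [p*·25.0571 + (1−p*)·0.5048]/1.03 = 14.2906. B = V − Δ·S = -114.9320.
(3,3): S=155.9099. Δ = (V_up−V_dn)/(S_up−S_dn) = (54.6800−25.0571)/(173.0600−143.4371) = 1.0000. V = [p*·54.6800 + (1−p*)·25.0571]/1.03 = 40.9779. B = V − Δ·S = -114.9320.
(2,0): S=96.4896. Δ = (V_up−V_dn)/(S_up−S_dn) = (0.2838−0.0000)/(107.1035−88.7704) = 0.0155. V = [p*·0.2838 + (1−p*)·0.0000]/1.03 = 0.1595. B = V − Δ·S = -1.3340.
(2,1): S=116.4168. Δ = (V_up−V_dn)/(S_up−S_dn) = (14.2906−0.2838)/(129.2226−107.1035) = 0.6332. V = [p*·14.2906 + (1−p*)·0.2838]/1.03 = 8.1485. B = V − Δ·S = -65.5717.
(2,2): S=140.4594. Δ = (V_up−V_dn)/(S_up−S_dn) = (40.9779−14.2906)/(155.9099−129.2226) = 1.0000. V = [p*·40.9779 + (1−p*)·14.2906]/1.03 = 28.8749. B = V − Δ·S = -111.5845.
(1,0): S=104.8800. Δ = (V_up−V_dn)/(S_up−S_dn) = (8.1485−0.1595)/(116.4168−96.4896) = 0.4009. V = [p*·8.1485 + (1−p*)·0.1595]/1.03 = 4.6454. B = V − Δ·S = -37.4022.
(1,1): S=126.5400. Δ = (V_up−V_dn)/(S_up−S_dn) = (28.8749−8.1485)/(140.4594−116.4168) = 0.8621. V = [p*·28.8749 + (1−p*)·8.1485]/1.03 = 19.5612. B = V − Δ·S = -89.5250.
(0,0): S=114.0000. Δ = (V_up−V_dn)/(S_up−S_dn) = (19.5612−4.6454)/(126.5400−104.8800) = 0.6886. V = [p*·19.5612 + (1−p*)·4.6454]/1.03 = 12.8940. B = V − Δ·S = -65.6102.
Sanity check at the root: Δ(0,0)·S0 + B(0,0) reproduces V0 = 12.8940.

(0,0): Delta=0.6886 Bond=-65.6102
(1,0): Delta=0.4009 Bond=-37.4022
(1,1): Delta=0.8621 Bond=-89.5250
(2,0): Delta=0.0155 Bond=-1.3340
(2,1): Delta=0.6332 Bond=-65.5717
(2,2): Delta=1.0000 Bond=-111.5845
(3,0): Delta=0.0000 Bond=0.0000
(3,1): Delta=0.0248 Bond=-2.3733
(3,2): Delta=1.0000 Bond=-114.9320
(3,3): Delta=1.0000 Bond=-114.9320
V0=12.8940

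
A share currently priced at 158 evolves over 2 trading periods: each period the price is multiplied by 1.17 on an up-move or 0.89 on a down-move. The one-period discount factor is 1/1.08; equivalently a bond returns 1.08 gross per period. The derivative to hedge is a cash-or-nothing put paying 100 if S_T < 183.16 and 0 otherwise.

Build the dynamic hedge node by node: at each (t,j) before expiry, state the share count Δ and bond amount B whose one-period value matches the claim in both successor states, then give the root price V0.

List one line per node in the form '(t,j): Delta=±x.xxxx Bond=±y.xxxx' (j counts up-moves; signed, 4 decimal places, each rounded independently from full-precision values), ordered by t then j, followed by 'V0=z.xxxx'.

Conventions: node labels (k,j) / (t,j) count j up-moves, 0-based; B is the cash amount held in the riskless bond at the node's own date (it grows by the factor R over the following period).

(0,0): Delta=-1.4202 Bond=270.6522
(1,0): Delta=0.0000 Bond=92.5926
(1,1): Delta=-1.9320 Bond=386.9048
V0=46.2569

Under the risk-neutral measure, an up-move has probability p* = (R−d)/(u−d) = 0.6786 and values discount at R = 1.08.
Payoffs at expiry: V(2,0)=100.0000, V(2,1)=100.0000, V(2,2)=0.0000
(1,0): S=140.6200. Δ = (V_up−V_dn)/(S_up−S_dn) = (100.0000−100.0000)/(164.5254−125.1518) = 0.0000. V = [p*·100.0000 + (1−p*)·100.0000]/1.08 = 92.5926. B = V − Δ·S = 92.5926.
(1,1): S=184.8600. Δ = (V_up−V_dn)/(S_up−S_dn) = (0.0000−100.0000)/(216.2862−164.5254) = -1.9320. V = [p*·0.0000 + (1−p*)·100.0000]/1.08 = 29.7619. B = V − Δ·S = 386.9048.
(0,0): S=158.0000. Δ = (V_up−V_dn)/(S_up−S_dn) = (29.7619−92.5926)/(184.8600−140.6200) = -1.4202. V = [p*·29.7619 + (1−p*)·92.5926]/1.08 = 46.2569. B = V − Δ·S = 270.6522.
As a check, the time-0 holding Δ(0,0)·S0 + B(0,0) comes to 46.2569 — exactly V0.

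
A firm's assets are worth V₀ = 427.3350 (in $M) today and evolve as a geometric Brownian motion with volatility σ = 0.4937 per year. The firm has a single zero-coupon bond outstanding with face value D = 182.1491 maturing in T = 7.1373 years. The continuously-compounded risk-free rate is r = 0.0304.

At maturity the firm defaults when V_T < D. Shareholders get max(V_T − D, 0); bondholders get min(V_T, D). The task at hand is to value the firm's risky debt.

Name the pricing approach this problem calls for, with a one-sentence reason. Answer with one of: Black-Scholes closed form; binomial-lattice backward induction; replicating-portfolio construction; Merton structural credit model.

framework: Merton structural credit model

Key observation: the question is about default risk generated by asset-value dynamics against a debt face of 182.1491 — the structural framework prices exactly that.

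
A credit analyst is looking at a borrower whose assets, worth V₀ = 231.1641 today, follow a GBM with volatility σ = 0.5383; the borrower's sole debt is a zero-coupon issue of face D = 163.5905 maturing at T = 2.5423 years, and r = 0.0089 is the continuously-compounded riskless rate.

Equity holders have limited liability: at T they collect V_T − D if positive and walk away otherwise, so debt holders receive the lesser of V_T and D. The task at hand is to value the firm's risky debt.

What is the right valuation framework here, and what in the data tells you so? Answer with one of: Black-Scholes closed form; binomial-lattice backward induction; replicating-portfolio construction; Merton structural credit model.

Key observation: a levered firm with one bullet debt due at 2.5423 years is the canonical structural-credit setup: equity is a call on the firm's assets struck at the face value.

framework: Merton structural credit model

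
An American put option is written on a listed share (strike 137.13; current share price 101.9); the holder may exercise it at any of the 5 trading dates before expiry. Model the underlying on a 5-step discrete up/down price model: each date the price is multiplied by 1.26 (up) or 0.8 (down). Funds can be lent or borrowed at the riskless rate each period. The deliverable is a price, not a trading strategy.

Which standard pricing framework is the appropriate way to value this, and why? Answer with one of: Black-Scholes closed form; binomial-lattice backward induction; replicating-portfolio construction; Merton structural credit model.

framework: binomial-lattice backward induction

Key observation: the defining feature is the embedded early-exercise option across 5 discrete dates on the spot-101.9 tree; pricing the strike-137.13 put means working backward with an exercise test at every node.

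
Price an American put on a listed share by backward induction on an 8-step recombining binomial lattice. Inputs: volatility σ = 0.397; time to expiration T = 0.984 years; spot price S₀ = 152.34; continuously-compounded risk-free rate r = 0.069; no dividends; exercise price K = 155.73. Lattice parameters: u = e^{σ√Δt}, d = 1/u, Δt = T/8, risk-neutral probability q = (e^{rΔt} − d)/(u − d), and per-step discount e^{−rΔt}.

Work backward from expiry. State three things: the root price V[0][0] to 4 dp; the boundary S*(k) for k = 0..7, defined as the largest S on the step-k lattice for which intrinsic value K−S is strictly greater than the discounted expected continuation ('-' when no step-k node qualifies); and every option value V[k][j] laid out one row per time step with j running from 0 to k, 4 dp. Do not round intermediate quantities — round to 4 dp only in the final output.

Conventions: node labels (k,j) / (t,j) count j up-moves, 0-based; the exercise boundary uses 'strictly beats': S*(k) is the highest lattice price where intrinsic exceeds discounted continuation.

price = 21.2147
boundary = - - - 100.3250 87.2853 100.3250 115.3128 132.5396
tree:
21.2147
30.2066 12.4336
41.6564 19.0801 5.8871
55.4050 28.3885 9.9403 1.8657
68.4447 40.6381 16.4173 3.5233 0.2118
79.7896 55.4050 26.3171 6.6303 0.4237 0.0000
89.6600 68.4447 40.4172 12.4280 0.8474 0.0000 0.0000
98.2474 79.7896 55.4050 23.1904 1.6949 0.0000 0.0000 0.0000
105.7187 89.6600 68.4447 40.4172 3.3900 0.0000 0.0000 0.0000 0.0000

Δt=0.12300  u=1.14939  d=0.87003  q=0.49576  discount=0.99155
step 8 (expiry): payoffs max(K−S,0) = 105.7187 89.6600 68.4447 40.4172 3.3900 0.0000 0.0000 0.0000 0.0000
step 7: (k=7,j=0): S=57.4826, K−S=98.2474, hold=96.9313 ⇒ V=98.2474 exercise | (k=7,j=1): S=75.9404, K−S=79.7896, hold=78.4735 ⇒ V=79.7896 exercise | (k=7,j=2): S=100.3250, K−S=55.4050, hold=54.0889 ⇒ V=55.4050 exercise | (k=7,j=3): S=132.5396, K−S=23.1904, hold=21.8743 ⇒ V=23.1904 exercise | (k=7,j=4): S=175.0984, K−S=0.0000, hold=1.6949 ⇒ V=1.6949 continue | (k=7,j=5): S=231.3229, K−S=0.0000, hold=0.0000 ⇒ V=0.0000 continue | (k=7,j=6): S=305.6013, K−S=0.0000, hold=0.0000 ⇒ V=0.0000 continue | (k=7,j=7): S=403.7306, K−S=0.0000, hold=0.0000 ⇒ V=0.0000 continue  boundary S*=132.5396
step 6: (k=6,j=0): S=66.0700, K−S=89.6600, hold=88.3439 ⇒ V=89.6600 exercise | (k=6,j=1): S=87.2853, K−S=68.4447, hold=67.1286 ⇒ V=68.4447 exercise | (k=6,j=2): S=115.3128, K−S=40.4172, hold=39.1011 ⇒ V=40.4172 exercise | (k=6,j=3): S=152.3400, K−S=3.3900, hold=12.4280 ⇒ V=12.4280 continue | (k=6,j=4): S=201.2567, K−S=0.0000, hold=0.8474 ⇒ V=0.8474 continue | (k=6,j=5): S=265.8808, K−S=0.0000, hold=0.0000 ⇒ V=0.0000 continue | (k=6,j=6): S=351.2557, K−S=0.0000, hold=0.0000 ⇒ V=0.0000 continue  boundary S*=115.3128
step 5: (k=5,j=0): S=75.9404, K−S=79.7896, hold=78.4735 ⇒ V=79.7896 exercise | (k=5,j=1): S=100.3250, K−S=55.4050, hold=54.0889 ⇒ V=55.4050 exercise | (k=5,j=2): S=132.5396, K−S=23.1904, hold=26.3171 ⇒ V=26.3171 continue | (k=5,j=3): S=175.0984, K−S=0.0000, hold=6.6303 ⇒ V=6.6303 continue | (k=5,j=4): S=231.3229, K−S=0.0000, hold=0.4237 ⇒ V=0.4237 continue | (k=5,j=5): S=305.6013, K−S=0.0000, hold=0.0000 ⇒ V=0.0000 continue  boundary S*=100.3250
step 4: (k=4,j=0): S=87.2853, K−S=68.4447, hold=67.1286 ⇒ V=68.4447 exercise | (k=4,j=1): S=115.3128, K−S=40.4172, hold=40.6381 ⇒ V=40.6381 continue | (k=4,j=2): S=152.3400, K−S=3.3900, hold=16.4173 ⇒ V=16.4173 continue | (k=4,j=3): S=201.2567, K−S=0.0000, hold=3.5233 ⇒ V=3.5233 continue | (k=4,j=4): S=265.8808, K−S=0.0000, hold=0.2118 ⇒ V=0.2118 continue  boundary S*=87.2853
step 3: (k=3,j=0): S=100.3250, K−S=55.4050, hold=54.1975 ⇒ V=55.4050 exercise | (k=3,j=1): S=132.5396, K−S=23.1904, hold=28.3885 ⇒ V=28.3885 continue | (k=3,j=2): S=175.0984, K−S=0.0000, hold=9.9403 ⇒ V=9.9403 continue | (k=3,j=3): S=231.3229, K−S=0.0000, hold=1.8657 ⇒ V=1.8657 continue  boundary S*=100.3250
step 2: (k=2,j=0): S=115.3128, K−S=40.4172, hold=41.6564 ⇒ V=41.6564 continue | (k=2,j=1): S=152.3400, K−S=3.3900, hold=19.0801 ⇒ V=19.0801 continue | (k=2,j=2): S=201.2567, K−S=0.0000, hold=5.8871 ⇒ V=5.8871 continue  boundary S*=-
step 1: (k=1,j=0): S=132.5396, K−S=23.1904, hold=30.2066 ⇒ V=30.2066 continue | (k=1,j=1): S=175.0984, K−S=0.0000, hold=12.4336 ⇒ V=12.4336 continue  boundary S*=-
step 0: (k=0,j=0): S=152.3400, K−S=3.3900, hold=21.2147 ⇒ V=21.2147 continue  boundary S*=-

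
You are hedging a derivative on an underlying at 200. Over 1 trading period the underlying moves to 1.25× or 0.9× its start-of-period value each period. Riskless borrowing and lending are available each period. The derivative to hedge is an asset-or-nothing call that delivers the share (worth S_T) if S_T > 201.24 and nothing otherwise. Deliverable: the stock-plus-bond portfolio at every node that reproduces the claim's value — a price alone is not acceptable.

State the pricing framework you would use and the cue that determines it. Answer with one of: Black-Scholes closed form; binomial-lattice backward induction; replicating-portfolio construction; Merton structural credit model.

framework: replicating-portfolio construction

Key observation: the deliverable is the dynamic trading strategy on the 1-step tree (spot 200, moves 1.25 and 0.9), so the valuation must go through the node-by-node replicating-portfolio solve.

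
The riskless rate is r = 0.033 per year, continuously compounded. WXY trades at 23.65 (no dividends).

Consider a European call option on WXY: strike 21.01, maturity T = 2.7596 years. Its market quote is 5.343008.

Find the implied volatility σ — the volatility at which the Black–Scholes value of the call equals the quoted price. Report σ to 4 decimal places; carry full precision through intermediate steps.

sigma = 0.1773

At σ = 0.1773 the Black–Scholes value reproduces the quote:
σ√T = 0.1773·√2.7596 = 0.294532
d₁ = (ln(S/K) + (r+σ²/2)T) / (σ√T) = (ln(23.65/21.01) + (0.033+0.1773²/2)·2.7596) / 0.294532 = (0.118365 + 0.134441) / 0.294532 = 0.858332
d₂ = d₁ − σ√T = 0.858332 − 0.294532 = 0.563800
e^{−rT} = 0.912957
N(d₁) = 0.804645,  N(d₂) = 0.713555
V = S·N(d₁) − K·e^{−rT}·N(d₂) = 19.029863 − 13.686856 = 5.343008 (equal to the quote); since ∂V/∂σ > 0 for all σ, the implied volatility is unique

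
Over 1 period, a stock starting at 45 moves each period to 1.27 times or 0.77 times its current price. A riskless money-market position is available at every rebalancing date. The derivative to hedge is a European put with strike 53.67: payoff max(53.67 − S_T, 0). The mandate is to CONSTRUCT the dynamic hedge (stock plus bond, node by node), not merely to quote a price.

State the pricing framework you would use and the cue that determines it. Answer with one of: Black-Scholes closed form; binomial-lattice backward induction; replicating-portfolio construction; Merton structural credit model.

framework: replicating-portfolio construction

Key observation: the mandate to exhibit the hedge at every date and state singles out the replicating-portfolio construction on the 1-period tree with factors 1.27 and 0.77 from 45.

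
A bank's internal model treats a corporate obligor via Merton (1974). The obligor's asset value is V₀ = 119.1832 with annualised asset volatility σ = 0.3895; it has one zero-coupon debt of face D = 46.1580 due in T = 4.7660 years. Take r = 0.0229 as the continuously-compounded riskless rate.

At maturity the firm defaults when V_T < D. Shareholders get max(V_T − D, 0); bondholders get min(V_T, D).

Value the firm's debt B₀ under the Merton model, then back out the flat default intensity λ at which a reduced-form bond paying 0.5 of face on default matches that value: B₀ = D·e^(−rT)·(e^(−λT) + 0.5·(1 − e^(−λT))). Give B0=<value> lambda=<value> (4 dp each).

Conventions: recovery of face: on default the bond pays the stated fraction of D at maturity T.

B0=38.5081 lambda=0.0314

With assets at 119.1832 and a single debt payment of 46.1580 at 4.7660 years:
d₁ = [ln(V₀/D) + (r + σ²/2)T] / (σ√T)
   = [ln(119.1832/46.1580) + (0.0229 + 0.5·0.3895²)·4.7660] / (0.3895·√4.7660)
   = [0.948592 + 0.470667] / 0.850324 = 1.669079
d₂ = d₁ − σ√T = 1.669079 − 0.850324 = 0.818755
N(d₁) = 0.952449,  N(d₂) = 0.793537,  e^(−rT) = 0.896604
E₀ = V₀·N(d₁) − D·e^(−rT)·N(d₂)
   = 119.1832·0.952449 − 46.1580·0.896604·0.793537 = 80.675071
B₀ = V₀ − E₀ = 119.1832 − 80.675071 = 38.508129
e^(−λT) = (B₀·e^(rT)/D − 0.5)/(1 − 0.5) = (38.5081·1.115320/46.1580 − 0.5)/0.5 = 0.86094960
λ = −ln(0.86094960)/4.7660 = 0.031414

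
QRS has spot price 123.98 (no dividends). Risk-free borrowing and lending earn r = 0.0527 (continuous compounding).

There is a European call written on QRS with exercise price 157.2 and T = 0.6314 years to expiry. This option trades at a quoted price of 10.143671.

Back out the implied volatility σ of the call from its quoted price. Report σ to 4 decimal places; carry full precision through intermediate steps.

At σ = 0.4917 the Black–Scholes value reproduces the quote:
σ√T = 0.4917·√0.6314 = 0.390708
d₁ = (ln(S/K) + (r+σ²/2)T) / (σ√T) = (ln(123.98/157.2) + (0.0527+0.4917²/2)·0.6314) / 0.390708 = (-0.237399 + 0.109601) / 0.390708 = -0.327092
d₂ = d₁ − σ√T = -0.327092 − 0.390708 = -0.717800
e^{−rT} = 0.967273
N(d₁) = 0.371799,  N(d₂) = 0.236440
V = S·N(d₁) − K·e^{−rT}·N(d₂) = 46.095673 − 35.952002 = 10.143671 (the quoted price), and the Black–Scholes price is strictly increasing in σ, so σ is unique

sigma = 0.4917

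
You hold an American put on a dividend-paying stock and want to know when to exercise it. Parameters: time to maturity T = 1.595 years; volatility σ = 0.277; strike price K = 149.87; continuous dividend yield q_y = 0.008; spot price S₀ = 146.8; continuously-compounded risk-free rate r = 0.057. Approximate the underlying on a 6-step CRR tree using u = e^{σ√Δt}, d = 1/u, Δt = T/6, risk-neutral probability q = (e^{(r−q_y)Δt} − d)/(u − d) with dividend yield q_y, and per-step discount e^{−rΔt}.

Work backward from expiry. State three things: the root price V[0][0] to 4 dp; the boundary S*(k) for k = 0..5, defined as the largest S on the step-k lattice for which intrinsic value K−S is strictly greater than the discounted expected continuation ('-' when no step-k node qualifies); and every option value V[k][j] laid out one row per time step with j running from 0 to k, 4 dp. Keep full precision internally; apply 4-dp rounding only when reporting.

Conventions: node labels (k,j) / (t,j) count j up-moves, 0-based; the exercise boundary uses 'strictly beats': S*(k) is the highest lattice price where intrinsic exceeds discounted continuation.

price = 17.2715
boundary = - - 110.3254 95.6423 110.3254 127.2626
tree:
17.2715
26.6372 8.7938
39.5446 15.0382 3.0599
54.2277 24.9364 5.9821 0.3449
66.9566 39.5446 11.6531 0.7148 0.0000
77.9914 54.2277 22.6074 1.4814 0.0000 0.0000
87.5576 66.9566 39.5446 3.0700 0.0000 0.0000 0.0000

Δt=0.26583, u=1.15352, d=0.86691, q=0.51010, disc=e^(-rΔt)=0.98496
k=6 terminal: V=max(K-S,0) → 87.5576 66.9566 39.5446 3.0700 0.0000 0.0000 0.0000
k=5: j=0 S=71.8786 intr=77.9914 cont=75.8903 V=77.9914[EX]; j=1 S=95.6423 intr=54.2277 cont=52.1771 V=54.2277[EX]; j=2 S=127.2626 intr=22.6074 cont=20.6240 V=22.6074[EX]; j=3 S=169.3368 intr=0.0000 cont=1.4814 V=1.4814[hold]; j=4 S=225.3211 intr=0.0000 cont=0.0000 V=0.0000[hold]; j=5 S=299.8144 intr=0.0000 cont=0.0000 V=0.0000[hold]  S*(5)=127.2626
k=4: j=0 S=82.9134 intr=66.9566 cont=64.8789 V=66.9566[EX]; j=1 S=110.3254 intr=39.5446 cont=37.5252 V=39.5446[EX]; j=2 S=146.8000 intr=3.0700 cont=11.6531 V=11.6531[hold]; j=3 S=195.3335 intr=0.0000 cont=0.7148 V=0.7148[hold]; j=4 S=259.9125 intr=0.0000 cont=0.0000 V=0.0000[hold]  S*(4)=110.3254
k=3: j=0 S=95.6423 intr=54.2277 cont=52.1771 V=54.2277[EX]; j=1 S=127.2626 intr=22.6074 cont=24.9364 V=24.9364[hold]; j=2 S=169.3368 intr=0.0000 cont=5.9821 V=5.9821[hold]; j=3 S=225.3211 intr=0.0000 cont=0.3449 V=0.3449[hold]  S*(3)=95.6423
k=2: j=0 S=110.3254 intr=39.5446 cont=38.6953 V=39.5446[EX]; j=1 S=146.8000 intr=3.0700 cont=15.0382 V=15.0382[hold]; j=2 S=195.3335 intr=0.0000 cont=3.0599 V=3.0599[hold]  S*(2)=110.3254
k=1: j=0 S=127.2626 intr=22.6074 cont=26.6372 V=26.6372[hold]; j=1 S=169.3368 intr=0.0000 cont=8.7938 V=8.7938[hold]  S*(1)=-
k=0: j=0 S=146.8000 intr=3.0700 cont=17.2715 V=17.2715[hold]  S*(0)=-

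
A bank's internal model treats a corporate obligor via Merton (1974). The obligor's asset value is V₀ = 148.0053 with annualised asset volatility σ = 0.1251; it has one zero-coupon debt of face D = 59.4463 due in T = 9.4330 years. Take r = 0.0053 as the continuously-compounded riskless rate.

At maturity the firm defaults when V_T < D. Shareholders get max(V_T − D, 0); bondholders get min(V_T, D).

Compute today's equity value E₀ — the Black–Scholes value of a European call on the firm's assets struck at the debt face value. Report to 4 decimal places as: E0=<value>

With assets at 148.0053 and a single debt payment of 59.4463 at 9.4330 years:
d₁ = [ln(V₀/D) + (r + σ²/2)T] / (σ√T)
   = [ln(148.0053/59.4463) + (0.0053 + 0.5·0.1251²)·9.4330] / (0.1251·√9.4330)
   = [0.912175 + 0.123808] / 0.384222 = 2.696313
d₂ = d₁ − σ√T = 2.696313 − 0.384222 = 2.312091
N(d₁) = 0.996494,  N(d₂) = 0.989614,  e^(−rT) = 0.951234
E₀ = V₀·N(d₁) − D·e^(−rT)·N(d₂)
   = 148.0053·0.996494 − 59.4463·0.951234·0.989614 = 91.526416

E0=91.5264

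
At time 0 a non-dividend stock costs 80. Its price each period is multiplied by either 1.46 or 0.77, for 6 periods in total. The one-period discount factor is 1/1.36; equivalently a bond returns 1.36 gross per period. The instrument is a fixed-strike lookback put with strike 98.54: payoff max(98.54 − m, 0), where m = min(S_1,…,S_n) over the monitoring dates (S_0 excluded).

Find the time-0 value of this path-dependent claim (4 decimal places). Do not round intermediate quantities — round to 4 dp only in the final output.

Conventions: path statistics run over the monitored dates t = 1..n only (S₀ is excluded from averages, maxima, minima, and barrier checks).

Set p* = 0.8551 (from d < R < u); the path-dependent value is the discounted p*-expectation over all price paths.
Enumerate all 2^6 = 64 price paths (U = up ×1.46, D = down ×0.77); each path with k up-moves has probability p*^k·(1−p*)^(6−k).
DDDDDD: m=16.6738, payoff=81.8662, prob=0.000009
UDDDDD: m=31.6152, payoff=66.9248, prob=0.000055
DUDDDD: m=31.6152, payoff=66.9248, prob=0.000055
UUDDDD: m=59.9458, payoff=38.5942, prob=0.000323
DDUDDD: m=31.6152, payoff=66.9248, prob=0.000055
UDUDDD: m=59.9458, payoff=38.5942, prob=0.000323
DUUDDD: m=59.9458, payoff=38.5942, prob=0.000323
UUUDDD: m=113.6634, payoff=0.0000, prob=0.001903
DDDUDD: m=31.6152, payoff=66.9248, prob=0.000055
UDDUDD: m=59.9458, payoff=38.5942, prob=0.000323
DUDUDD: m=59.9458, payoff=38.5942, prob=0.000323
UUDUDD: m=113.6634, payoff=0.0000, prob=0.001903
DDUUDD: m=47.4320, payoff=51.1080, prob=0.000323
UDUUDD: m=89.9360, payoff=8.6040, prob=0.001903
DUUUDD: m=61.6000, payoff=36.9400, prob=0.001903
UUUUDD: m=116.8000, payoff=0.0000, prob=0.011228
DDDDUD: m=28.1224, payoff=70.4176, prob=0.000055
UDDDUD: m=53.3231, payoff=45.2169, prob=0.000323
DUDDUD: m=53.3231, payoff=45.2169, prob=0.000323
UUDDUD: m=101.1061, payoff=0.0000, prob=0.001903
DDUDUD: m=47.4320, payoff=51.1080, prob=0.000323
UDUDUD: m=89.9360, payoff=8.6040, prob=0.001903
DUUDUD: m=61.6000, payoff=36.9400, prob=0.001903
UUUDUD: m=116.8000, payoff=0.0000, prob=0.011228
DDDUUD: m=36.5226, payoff=62.0174, prob=0.000323
UDDUUD: m=69.2507, payoff=29.2893, prob=0.001903
DUDUUD: m=61.6000, payoff=36.9400, prob=0.001903
UUDUUD: m=116.8000, payoff=0.0000, prob=0.011228
DDUUUD: m=47.4320, payoff=51.1080, prob=0.001903
UDUUUD: m=89.9360, payoff=8.6040, prob=0.011228
DUUUUD: m=61.6000, payoff=36.9400, prob=0.011228
UUUUUD: m=116.8000, payoff=0.0000, prob=0.066247
DDDDDU: m=21.6543, payoff=76.8857, prob=0.000055
UDDDDU: m=41.0588, payoff=57.4812, prob=0.000323
DUDDDU: m=41.0588, payoff=57.4812, prob=0.000323
UUDDDU: m=77.8517, payoff=20.6883, prob=0.001903
DDUDDU: m=41.0588, payoff=57.4812, prob=0.000323
UDUDDU: m=77.8517, payoff=20.6883, prob=0.001903
DUUDDU: m=61.6000, payoff=36.9400, prob=0.001903
UUUDDU: m=116.8000, payoff=0.0000, prob=0.011228
DDDUDU: m=36.5226, payoff=62.0174, prob=0.000323
UDDUDU: m=69.2507, payoff=29.2893, prob=0.001903
DUDUDU: m=61.6000, payoff=36.9400, prob=0.001903
UUDUDU: m=116.8000, payoff=0.0000, prob=0.011228
DDUUDU: m=47.4320, payoff=51.1080, prob=0.001903
UDUUDU: m=89.9360, payoff=8.6040, prob=0.011228
DUUUDU: m=61.6000, payoff=36.9400, prob=0.011228
UUUUDU: m=116.8000, payoff=0.0000, prob=0.066247
DDDDUU: m=28.1224, payoff=70.4176, prob=0.000323
UDDDUU: m=53.3231, payoff=45.2169, prob=0.001903
DUDDUU: m=53.3231, payoff=45.2169, prob=0.001903
UUDDUU: m=101.1061, payoff=0.0000, prob=0.011228
DDUDUU: m=47.4320, payoff=51.1080, prob=0.001903
UDUDUU: m=89.9360, payoff=8.6040, prob=0.011228
DUUDUU: m=61.6000, payoff=36.9400, prob=0.011228
UUUDUU: m=116.8000, payoff=0.0000, prob=0.066247
DDDUUU: m=36.5226, payoff=62.0174, prob=0.001903
UDDUUU: m=69.2507, payoff=29.2893, prob=0.011228
DUDUUU: m=61.6000, payoff=36.9400, prob=0.011228
UUDUUU: m=116.8000, payoff=0.0000, prob=0.066247
DDUUUU: m=47.4320, payoff=51.1080, prob=0.011228
UDUUUU: m=89.9360, payoff=8.6040, prob=0.066247
DUUUUU: m=61.6000, payoff=36.9400, prob=0.066247
UUUUUU: m=116.8000, payoff=0.0000, prob=0.390857
Price = Σ prob·payoff / R^6 = 7.291363 / 6.327519 = 1.1523

price = 1.1523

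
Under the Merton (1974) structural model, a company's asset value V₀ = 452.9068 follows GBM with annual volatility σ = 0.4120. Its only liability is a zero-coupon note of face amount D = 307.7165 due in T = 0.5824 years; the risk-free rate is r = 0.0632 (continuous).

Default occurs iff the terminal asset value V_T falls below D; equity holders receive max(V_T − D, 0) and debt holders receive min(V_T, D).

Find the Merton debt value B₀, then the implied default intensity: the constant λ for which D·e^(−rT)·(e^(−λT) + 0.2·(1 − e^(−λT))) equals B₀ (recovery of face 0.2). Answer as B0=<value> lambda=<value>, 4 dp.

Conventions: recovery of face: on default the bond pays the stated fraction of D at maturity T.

Work the structural quantities from V₀ = 452.9068 against face 307.7165:
d₁ = [ln(V₀/D) + (r + σ²/2)T] / (σ√T)
   = [ln(452.9068/307.7165) + (0.0632 + 0.5·0.4120²)·0.5824] / (0.4120·√0.5824)
   = [0.386507 + 0.086237] / 0.314418 = 1.503553
d₂ = d₁ − σ√T = 1.503553 − 0.314418 = 1.189134
N(d₁) = 0.933652,  N(d₂) = 0.882807,  e^(−rT) = 0.963861
E₀ = V₀·N(d₁) − D·e^(−rT)·N(d₂)
   = 452.9068·0.933652 − 307.7165·0.963861·0.882807 = 161.020230
B₀ = V₀ − E₀ = 452.9068 − 161.020230 = 291.886570
e^(−λT) = (B₀·e^(rT)/D − 0.2)/(1 − 0.2) = (291.8866·1.037493/307.7165 − 0.2)/0.8 = 0.98015195
λ = −ln(0.98015195)/0.5824 = 0.034423

B0=291.8866 lambda=0.0344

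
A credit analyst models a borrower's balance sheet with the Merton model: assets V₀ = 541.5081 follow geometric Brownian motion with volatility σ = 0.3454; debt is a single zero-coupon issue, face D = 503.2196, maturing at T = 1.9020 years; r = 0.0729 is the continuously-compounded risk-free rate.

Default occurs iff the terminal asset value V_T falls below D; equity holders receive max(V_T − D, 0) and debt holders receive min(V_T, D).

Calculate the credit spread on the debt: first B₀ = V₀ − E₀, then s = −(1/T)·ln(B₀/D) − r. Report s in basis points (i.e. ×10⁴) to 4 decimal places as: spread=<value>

Apply the equity-as-call identities (strike 503.2196, horizon 1.9020 years):
d₁ = [ln(V₀/D) + (r + σ²/2)T] / (σ√T)
   = [ln(541.5081/503.2196) + (0.0729 + 0.5·0.3454²)·1.9020] / (0.3454·√1.9020)
   = [0.073331 + 0.252111] / 0.476352 = 0.683198
d₂ = d₁ − σ√T = 0.683198 − 0.476352 = 0.206847
N(d₁) = 0.752759,  N(d₂) = 0.581935,  e^(−rT) = 0.870528
E₀ = V₀·N(d₁) − D·e^(−rT)·N(d₂)
   = 541.5081·0.752759 − 503.2196·0.870528·0.581935 = 152.698858
B₀ = V₀ − E₀ = 541.5081 − 152.698858 = 388.809242
spread = −(1/T)·ln(B₀/D) − r = −(1/1.9020)·ln(388.809242/503.2196) − 0.0729 = 0.06271399
in basis points: 0.06271399 × 10⁴ = 627.1399 bp

spread=627.1399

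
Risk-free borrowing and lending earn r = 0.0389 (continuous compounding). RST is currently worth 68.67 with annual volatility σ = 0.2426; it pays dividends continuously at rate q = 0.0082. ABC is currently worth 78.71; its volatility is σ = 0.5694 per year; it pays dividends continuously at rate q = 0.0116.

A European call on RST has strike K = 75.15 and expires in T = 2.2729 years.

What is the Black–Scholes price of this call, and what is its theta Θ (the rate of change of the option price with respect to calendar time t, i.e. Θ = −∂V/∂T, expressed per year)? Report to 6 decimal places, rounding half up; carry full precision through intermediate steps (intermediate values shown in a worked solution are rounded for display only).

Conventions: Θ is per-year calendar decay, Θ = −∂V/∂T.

price = 9.201755
Θ = -2.927396

σ√T = 0.2426·√2.2729 = 0.365747
d₁ = (ln(S/K) + (r−q+σ²/2)T) / (σ√T) = (ln(68.67/75.15) + (0.0389−0.0082+0.2426²/2)·2.2729) / 0.365747 = (-0.090174 + 0.136664) / 0.365747 = 0.127109
d₂ = d₁ − σ√T = 0.127109 − 0.365747 = -0.238638
e^{−rT} = 0.915380
e^{−qT} = 0.981535
N(d₁) = 0.550573,  N(d₂) = 0.405693
Call price V = S·e^{−qT}·N(d₁) − K·e^{−rT}·N(d₂) = 37.109721 − 27.907965 = 9.201755
φ(d₁) = (1/√(2π))·e^{−d₁²/2} = 0.395732
Θ = −S·e^{−qT}·φ(d₁)·σ/(2√T) + q·S·e^{−qT}·N(d₁) − r·K·e^{−rT}·N(d₂) = −2.146076 + 0.304300 − 1.085620 = -2.927396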